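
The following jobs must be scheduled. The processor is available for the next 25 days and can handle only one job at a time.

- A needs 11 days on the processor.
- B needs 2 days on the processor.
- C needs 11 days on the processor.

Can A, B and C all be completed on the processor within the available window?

Yes

Running back to back, the jobs need 11 + 2 + 11 = 24 days on the processor.
Since 24 ≤ 25, they fit within the window.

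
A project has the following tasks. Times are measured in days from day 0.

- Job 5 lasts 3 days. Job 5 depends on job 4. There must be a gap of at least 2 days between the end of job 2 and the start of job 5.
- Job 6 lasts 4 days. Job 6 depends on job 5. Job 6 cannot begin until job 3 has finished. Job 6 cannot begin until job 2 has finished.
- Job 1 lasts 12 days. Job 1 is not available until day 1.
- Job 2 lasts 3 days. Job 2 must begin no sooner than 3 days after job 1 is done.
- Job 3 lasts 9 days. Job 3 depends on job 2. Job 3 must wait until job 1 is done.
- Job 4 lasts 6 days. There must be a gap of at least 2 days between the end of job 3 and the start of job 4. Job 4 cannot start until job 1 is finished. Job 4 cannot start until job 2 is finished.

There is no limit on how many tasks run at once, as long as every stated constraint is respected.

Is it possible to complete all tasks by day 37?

Job 1 cannot begin until its own release at day 1. It runs from day 1 to 1 + 12 = day 13.
Job 2 cannot begin until job 1 (finishes day 13, plus 3-day gap → day 16). It runs from day 16 to 16 + 3 = day 19.
Job 3 needs all of job 2 (finishes day 19); job 1 (finishes day 13). That puts its earliest start at day 19; it finishes at 19 + 9 = day 28.
Job 4 needs all of job 3 (finishes day 28, plus 2-day gap → day 30); job 1 (finishes day 13); job 2 (finishes day 19). That puts its earliest start at day 30; it finishes at 30 + 6 = day 36.
Job 5 needs all of job 4 (finishes day 36); job 2 (finishes day 19, plus 2-day gap → day 21). That puts its earliest start at day 36; it finishes at 36 + 3 = day 39.
Job 6 has to wait for job 5 (finishes day 39); job 3 (finishes day 28); job 2 (finishes day 19). The latest of these is day 39, so job 6 runs day 39 to 39 + 4 = day 43.
The earliest everything can be done is day 43, which is after the deadline of 37, so it is not possible.

No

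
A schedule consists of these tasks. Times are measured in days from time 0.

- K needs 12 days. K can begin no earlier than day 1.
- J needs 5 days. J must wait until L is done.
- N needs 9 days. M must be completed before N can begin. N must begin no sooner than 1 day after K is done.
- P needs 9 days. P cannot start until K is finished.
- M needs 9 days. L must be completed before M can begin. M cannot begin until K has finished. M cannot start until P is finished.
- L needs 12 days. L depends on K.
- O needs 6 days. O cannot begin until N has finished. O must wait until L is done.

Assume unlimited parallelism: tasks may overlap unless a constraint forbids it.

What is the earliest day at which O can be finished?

49

K waits on its own release at day 1, so it starts at day 1 and finishes at 1 + 12 = day 13.
P cannot begin until K (finishes day 13). It runs from day 13 to 13 + 9 = day 22.
L cannot begin until K (finishes day 13). It runs from day 13 to 13 + 12 = day 25.
M has to wait for L (finishes day 25); K (finishes day 13); P (finishes day 22). The latest of these is day 25, so M runs day 25 to 25 + 9 = day 34.
N cannot start until M (finishes day 34); K (finishes day 13, plus 1-day gap → day 14). The controlling bound is day 34, so N finishes at 34 + 9 = day 43.
O needs all of N (finishes day 43); L (finishes day 25). That puts its earliest start at day 43; it finishes at 43 + 6 = day 49.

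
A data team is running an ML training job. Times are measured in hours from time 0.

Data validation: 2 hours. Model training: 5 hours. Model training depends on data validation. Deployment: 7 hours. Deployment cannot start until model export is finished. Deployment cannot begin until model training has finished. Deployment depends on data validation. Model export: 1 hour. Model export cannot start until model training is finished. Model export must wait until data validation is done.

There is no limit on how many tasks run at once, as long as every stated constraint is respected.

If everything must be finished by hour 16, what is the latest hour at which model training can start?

3

Nothing follows deployment; the deadline of hour 16 is its only limit. It must start by 16 − 7 = hour 9.
Model export feeds into deployment (must start by hour 9); so model export must finish by hour 9 and therefore start by hour 8.
Model training has several dependents: model export (must start by hour 8); deployment (must start by hour 9). The earliest of those limits is hour 8, so model training must start by 8 − 5 = hour 3.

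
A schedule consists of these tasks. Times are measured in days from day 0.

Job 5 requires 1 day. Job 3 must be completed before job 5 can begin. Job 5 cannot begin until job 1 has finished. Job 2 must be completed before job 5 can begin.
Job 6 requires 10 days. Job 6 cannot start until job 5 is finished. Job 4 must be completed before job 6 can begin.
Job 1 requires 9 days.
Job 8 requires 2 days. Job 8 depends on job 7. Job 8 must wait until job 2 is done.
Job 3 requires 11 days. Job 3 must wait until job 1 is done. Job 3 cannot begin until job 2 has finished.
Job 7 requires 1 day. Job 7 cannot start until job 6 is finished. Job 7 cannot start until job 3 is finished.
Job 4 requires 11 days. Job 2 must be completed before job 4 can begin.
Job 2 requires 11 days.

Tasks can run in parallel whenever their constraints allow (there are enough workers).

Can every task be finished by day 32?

No

Job 2 has no prerequisites, so it starts at day 0 and finishes at day 11.
After job 2 (finishes day 11), job 4 can start at day 11 and finishes at day 22.
Job 1 has no prerequisites, so it starts at day 0 and finishes at day 9.
Job 3 has to wait for job 1 (finishes day 9); job 2 (finishes day 11). The latest of these is day 11, so job 3 runs day 11 to 11 + 11 = day 22.
Job 5 has to wait for job 3 (finishes day 22); job 1 (finishes day 9); job 2 (finishes day 11). The latest of these is day 22, so job 5 runs day 22 to 22 + 1 = day 23.
Job 6 needs all of job 5 (finishes day 23); job 4 (finishes day 22). That puts its earliest start at day 23; it finishes at 23 + 10 = day 33.
Job 7 needs all of job 6 (finishes day 33); job 3 (finishes day 22). That puts its earliest start at day 33; it finishes at 33 + 1 = day 34.
Job 8 needs all of job 7 (finishes day 34); job 2 (finishes day 11). That puts its earliest start at day 34; it finishes at 34 + 2 = day 36.
The earliest everything can be done is day 36, which is after the deadline of 32, so it is not possible.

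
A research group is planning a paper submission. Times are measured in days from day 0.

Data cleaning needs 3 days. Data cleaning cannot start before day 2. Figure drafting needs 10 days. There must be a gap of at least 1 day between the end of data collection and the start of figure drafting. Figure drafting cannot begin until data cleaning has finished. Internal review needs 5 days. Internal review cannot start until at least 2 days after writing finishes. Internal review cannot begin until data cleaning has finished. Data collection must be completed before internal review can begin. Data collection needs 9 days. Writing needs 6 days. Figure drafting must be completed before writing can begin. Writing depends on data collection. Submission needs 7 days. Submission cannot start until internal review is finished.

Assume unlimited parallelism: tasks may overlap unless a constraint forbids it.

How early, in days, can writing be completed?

After its own release at day 2, data cleaning can start at day 2 and finishes at day 5.
Nothing blocks data collection, so it runs from day 0 to day 9.
Figure drafting cannot start until data collection (finishes day 9, plus 1-day gap → day 10); data cleaning (finishes day 5). The controlling bound is day 10, so figure drafting finishes at 10 + 10 = day 20.
Writing needs all of figure drafting (finishes day 20); data collection (finishes day 9). That puts its earliest start at day 20; it finishes at 20 + 6 = day 26.

26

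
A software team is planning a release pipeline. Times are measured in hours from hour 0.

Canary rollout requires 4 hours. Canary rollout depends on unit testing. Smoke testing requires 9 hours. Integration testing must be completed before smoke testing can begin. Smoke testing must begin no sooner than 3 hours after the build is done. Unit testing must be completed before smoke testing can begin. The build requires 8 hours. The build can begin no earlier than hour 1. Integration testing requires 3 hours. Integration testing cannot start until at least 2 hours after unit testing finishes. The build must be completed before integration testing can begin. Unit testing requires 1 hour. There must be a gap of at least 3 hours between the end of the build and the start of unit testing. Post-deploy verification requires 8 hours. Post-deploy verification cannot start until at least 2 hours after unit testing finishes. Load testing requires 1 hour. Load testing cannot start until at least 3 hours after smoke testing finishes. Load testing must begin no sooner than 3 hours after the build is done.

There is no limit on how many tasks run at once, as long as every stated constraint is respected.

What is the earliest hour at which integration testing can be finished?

The build waits on its own release at hour 1, so it starts at hour 1 and finishes at 1 + 8 = hour 9.
Unit testing cannot begin until the build (finishes hour 9, plus 3-hour gap → hour 12). It runs from hour 12 to 12 + 1 = hour 13.
For integration testing: unit testing (finishes hour 13, plus 2-hour gap → hour 15); the build (finishes hour 9). Taking the maximum gives a start of hour 15, and it finishes at 15 + 3 = hour 18.

18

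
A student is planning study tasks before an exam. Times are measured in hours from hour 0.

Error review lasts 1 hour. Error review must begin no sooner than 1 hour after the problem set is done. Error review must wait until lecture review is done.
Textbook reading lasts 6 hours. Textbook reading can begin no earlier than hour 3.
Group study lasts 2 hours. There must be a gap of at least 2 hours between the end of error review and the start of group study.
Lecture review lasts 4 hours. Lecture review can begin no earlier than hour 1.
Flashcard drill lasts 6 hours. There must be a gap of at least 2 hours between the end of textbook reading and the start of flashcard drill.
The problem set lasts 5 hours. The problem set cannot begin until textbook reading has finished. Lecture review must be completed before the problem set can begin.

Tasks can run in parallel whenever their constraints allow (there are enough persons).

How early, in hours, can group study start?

After its own release at hour 1, lecture review can start at hour 1 and finishes at hour 5.
After its own release at hour 3, textbook reading can start at hour 3 and finishes at hour 9.
The problem set cannot start until textbook reading (finishes hour 9); lecture review (finishes hour 5). The controlling bound is hour 9, so the problem set finishes at 9 + 5 = hour 14.
Error review needs all of the problem set (finishes hour 14, plus 1-hour gap → hour 15); lecture review (finishes hour 5). That puts its earliest start at hour 15; it finishes at 15 + 1 = hour 16.
Group study waits on error review (finishes hour 16, plus 2-hour gap → hour 18), so the earliest it can start is hour 18.

18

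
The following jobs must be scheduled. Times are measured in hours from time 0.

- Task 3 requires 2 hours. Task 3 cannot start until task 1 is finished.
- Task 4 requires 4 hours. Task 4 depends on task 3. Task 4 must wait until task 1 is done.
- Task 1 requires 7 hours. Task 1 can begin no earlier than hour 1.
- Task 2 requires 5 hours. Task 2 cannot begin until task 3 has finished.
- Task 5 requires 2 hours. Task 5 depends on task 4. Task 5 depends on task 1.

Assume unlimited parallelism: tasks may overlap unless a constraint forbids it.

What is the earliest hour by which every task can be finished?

16

After its own release at hour 1, task 1 can start at hour 1 and finishes at hour 8.
Task 3 cannot begin until task 1 (finishes hour 8). It runs from hour 8 to 8 + 2 = hour 10.
Task 4 has to wait for task 3 (finishes hour 10); task 1 (finishes hour 8). The latest of these is hour 10, so task 4 runs hour 10 to 10 + 4 = hour 14.
Task 5 cannot start until task 4 (finishes hour 14); task 1 (finishes hour 8). The controlling bound is hour 14, so task 5 finishes at 14 + 2 = hour 16.
After task 3 (finishes hour 10), task 2 can start at hour 10 and finishes at hour 15.
All tasks are finished once the last one completes. Finish times: Task 1 at 8, Task 2 at 15, Task 3 at 10, Task 4 at 14, Task 5 at 16. The latest is hour 16.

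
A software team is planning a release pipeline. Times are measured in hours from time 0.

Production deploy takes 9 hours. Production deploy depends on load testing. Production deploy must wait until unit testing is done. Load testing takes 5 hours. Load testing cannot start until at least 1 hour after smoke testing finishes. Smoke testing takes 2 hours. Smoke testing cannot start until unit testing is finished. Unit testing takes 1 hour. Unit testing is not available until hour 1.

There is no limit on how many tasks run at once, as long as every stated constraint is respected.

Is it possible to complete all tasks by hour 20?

After its own release at hour 1, unit testing can start at hour 1 and finishes at hour 2.
Smoke testing waits on unit testing (finishes hour 2), so it starts at hour 2 and finishes at 2 + 2 = hour 4.
Load testing cannot begin until smoke testing (finishes hour 4, plus 1-hour gap → hour 5). It runs from hour 5 to 5 + 5 = hour 10.
For production deploy: load testing (finishes hour 10); unit testing (finishes hour 2). Taking the maximum gives a start of hour 10, and it finishes at 10 + 9 = hour 19.
Every task is finished by hour 19, which is no later than the deadline of 20, so the schedule is feasible.

Yes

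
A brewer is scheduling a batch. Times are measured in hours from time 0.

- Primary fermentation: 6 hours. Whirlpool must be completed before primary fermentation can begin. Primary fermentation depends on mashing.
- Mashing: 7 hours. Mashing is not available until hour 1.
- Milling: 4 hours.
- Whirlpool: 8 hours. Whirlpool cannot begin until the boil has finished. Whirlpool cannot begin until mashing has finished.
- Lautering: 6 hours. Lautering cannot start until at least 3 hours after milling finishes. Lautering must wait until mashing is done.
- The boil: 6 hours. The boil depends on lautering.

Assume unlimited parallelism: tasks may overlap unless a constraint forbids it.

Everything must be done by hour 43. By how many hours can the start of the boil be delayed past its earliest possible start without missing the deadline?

9

Mashing waits on its own release at hour 1, so it starts at hour 1 and finishes at 1 + 7 = hour 8.
Nothing blocks milling, so it runs from hour 0 to hour 4.
Lautering cannot start until milling (finishes hour 4, plus 3-hour gap → hour 7); mashing (finishes hour 8). The controlling bound is hour 8, so lautering finishes at 8 + 6 = hour 14.
The boil cannot begin until lautering (finishes hour 14). It runs from hour 14 to 14 + 6 = hour 20.

Working backward from the deadline:
To finish by hour 43, primary fermentation (duration 6) must start no later than hour 37.
Whirlpool has to be done before primary fermentation (must start by hour 37). That means finishing by hour 37, i.e. starting by 37 − 8 = hour 29.
The boil has to be done before whirlpool (must start by hour 29). That means finishing by hour 29, i.e. starting by 29 − 6 = hour 23.
So the boil can start as early as hour 14 and as late as hour 23, giving 23 − 14 = 9 hours of slack.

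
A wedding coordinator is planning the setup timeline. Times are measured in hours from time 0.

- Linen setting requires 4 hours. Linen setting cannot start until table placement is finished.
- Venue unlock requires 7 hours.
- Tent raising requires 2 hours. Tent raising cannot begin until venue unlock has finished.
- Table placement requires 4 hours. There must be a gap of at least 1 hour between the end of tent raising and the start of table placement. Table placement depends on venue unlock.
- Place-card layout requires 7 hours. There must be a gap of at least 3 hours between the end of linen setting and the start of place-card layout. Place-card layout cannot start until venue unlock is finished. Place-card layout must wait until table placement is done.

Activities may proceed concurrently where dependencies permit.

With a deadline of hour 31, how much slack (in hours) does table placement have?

Nothing blocks venue unlock, so it runs from hour 0 to hour 7.
Tent raising cannot begin until venue unlock (finishes hour 7). It runs from hour 7 to 7 + 2 = hour 9.
Table placement needs all of tent raising (finishes hour 9, plus 1-hour gap → hour 10); venue unlock (finishes hour 7). That puts its earliest start at hour 10; it finishes at 10 + 4 = hour 14.

Working backward from the deadline:
Place-card layout has no dependents, so it just needs to finish by hour 31. Starting by 31 − 7 = hour 24 achieves that.
Linen setting feeds into place-card layout (must start by hour 24, minus 3-hour gap → hour 21); so linen setting must finish by hour 21 and therefore start by hour 17.
Table placement must finish in time for linen setting (must start by hour 17); place-card layout (must start by hour 24). The tightest is hour 17, so table placement must start by 17 − 4 = hour 13.
So table placement can start as early as hour 10 and as late as hour 13, giving 13 − 10 = 3 hours of slack.

3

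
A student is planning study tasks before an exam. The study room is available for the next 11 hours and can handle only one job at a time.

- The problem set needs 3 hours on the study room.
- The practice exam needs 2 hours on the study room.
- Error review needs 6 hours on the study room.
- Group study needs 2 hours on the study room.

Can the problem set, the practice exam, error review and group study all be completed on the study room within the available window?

Running back to back, the jobs need 3 + 2 + 6 + 2 = 13 hours on the study room.
Since 13 > 11, they cannot all fit.

No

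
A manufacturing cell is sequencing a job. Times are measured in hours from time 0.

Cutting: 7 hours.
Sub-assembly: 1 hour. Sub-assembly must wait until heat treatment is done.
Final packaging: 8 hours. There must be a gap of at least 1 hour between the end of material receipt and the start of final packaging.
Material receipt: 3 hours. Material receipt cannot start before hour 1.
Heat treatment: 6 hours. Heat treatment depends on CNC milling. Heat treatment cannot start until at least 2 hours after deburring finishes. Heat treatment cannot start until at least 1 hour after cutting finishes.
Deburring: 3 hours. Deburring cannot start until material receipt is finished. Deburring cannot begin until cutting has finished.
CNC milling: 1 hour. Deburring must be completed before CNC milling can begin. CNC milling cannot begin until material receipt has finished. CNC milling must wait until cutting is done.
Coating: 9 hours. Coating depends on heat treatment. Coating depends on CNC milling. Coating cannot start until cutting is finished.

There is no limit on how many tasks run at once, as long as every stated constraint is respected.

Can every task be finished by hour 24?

No

Cutting can start immediately at hour 0; it finishes at hour 7.
After its own release at hour 1, material receipt can start at hour 1 and finishes at hour 4.
Final packaging waits on material receipt (finishes hour 4, plus 1-hour gap → hour 5), so it starts at hour 5 and finishes at 5 + 8 = hour 13.
Deburring cannot start until material receipt (finishes hour 4); cutting (finishes hour 7). The controlling bound is hour 7, so deburring finishes at 7 + 3 = hour 10.
CNC milling needs all of deburring (finishes hour 10); material receipt (finishes hour 4); cutting (finishes hour 7). That puts its earliest start at hour 10; it finishes at 10 + 1 = hour 11.
Heat treatment needs all of CNC milling (finishes hour 11); deburring (finishes hour 10, plus 2-hour gap → hour 12); cutting (finishes hour 7, plus 1-hour gap → hour 8). That puts its earliest start at hour 12; it finishes at 12 + 6 = hour 18.
Sub-assembly cannot begin until heat treatment (finishes hour 18). It runs from hour 18 to 18 + 1 = hour 19.
Coating needs all of heat treatment (finishes hour 18); CNC milling (finishes hour 11); cutting (finishes hour 7). That puts its earliest start at hour 18; it finishes at 18 + 9 = hour 27.
The earliest everything can be done is hour 27, which is after the deadline of 24, so it is not possible.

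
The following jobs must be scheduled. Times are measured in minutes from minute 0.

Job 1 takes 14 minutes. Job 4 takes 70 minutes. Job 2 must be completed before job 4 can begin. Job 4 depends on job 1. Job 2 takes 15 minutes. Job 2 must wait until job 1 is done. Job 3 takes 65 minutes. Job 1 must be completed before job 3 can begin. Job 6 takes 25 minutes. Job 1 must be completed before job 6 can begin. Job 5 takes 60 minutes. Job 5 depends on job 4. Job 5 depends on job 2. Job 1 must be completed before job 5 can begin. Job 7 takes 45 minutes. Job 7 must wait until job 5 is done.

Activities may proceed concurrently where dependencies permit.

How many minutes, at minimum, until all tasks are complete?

204

Job 1 has no prerequisites, so it starts at minute 0 and finishes at minute 14.
After job 1 (finishes minute 14), job 6 can start at minute 14 and finishes at minute 39.
Job 3 cannot begin until job 1 (finishes minute 14). It runs from minute 14 to 14 + 65 = minute 79.
After job 1 (finishes minute 14), job 2 can start at minute 14 and finishes at minute 29.
Job 4 needs all of job 2 (finishes minute 29); job 1 (finishes minute 14). That puts its earliest start at minute 29; it finishes at 29 + 70 = minute 99.
Job 5 has to wait for job 4 (finishes minute 99); job 2 (finishes minute 29); job 1 (finishes minute 14). The latest of these is minute 99, so job 5 runs minute 99 to 99 + 60 = minute 159.
Job 7 waits on job 5 (finishes minute 159), so it starts at minute 159 and finishes at 159 + 45 = minute 204.
All tasks are finished once the last one completes. Finish times: Job 1 at 14, Job 2 at 29, Job 3 at 79, Job 4 at 99, Job 5 at 159, Job 6 at 39, Job 7 at 204. The latest is minute 204.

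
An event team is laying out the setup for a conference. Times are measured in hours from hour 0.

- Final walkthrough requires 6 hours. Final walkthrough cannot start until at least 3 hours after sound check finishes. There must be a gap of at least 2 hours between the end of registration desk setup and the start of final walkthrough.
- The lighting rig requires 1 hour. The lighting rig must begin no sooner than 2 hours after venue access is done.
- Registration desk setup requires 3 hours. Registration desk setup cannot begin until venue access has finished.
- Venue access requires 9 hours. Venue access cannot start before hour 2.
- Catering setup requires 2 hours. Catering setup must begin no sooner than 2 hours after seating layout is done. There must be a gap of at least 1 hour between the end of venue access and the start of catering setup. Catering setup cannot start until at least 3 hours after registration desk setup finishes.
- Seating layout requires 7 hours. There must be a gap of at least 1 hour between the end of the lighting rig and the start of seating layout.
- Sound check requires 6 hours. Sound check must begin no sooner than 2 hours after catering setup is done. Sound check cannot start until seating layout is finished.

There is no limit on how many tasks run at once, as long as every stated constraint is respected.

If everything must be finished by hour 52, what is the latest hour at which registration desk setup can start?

27

Nothing follows final walkthrough; the deadline of hour 52 is its only limit. It must start by 52 − 6 = hour 46.
Since final walkthrough (must start by hour 46, minus 3-hour gap → hour 43) depends on it, sound check must finish by hour 43. Backing off its 6-hour duration gives a latest start of hour 37.
Catering setup must finish before sound check (must start by hour 37, minus 2-hour gap → hour 35). With a 2-hour duration, catering setup must start by 35 − 2 = hour 33.
Registration desk setup must finish in time for catering setup (must start by hour 33, minus 3-hour gap → hour 30); final walkthrough (must start by hour 46, minus 2-hour gap → hour 44). The tightest is hour 30, so registration desk setup must start by 30 − 3 = hour 27.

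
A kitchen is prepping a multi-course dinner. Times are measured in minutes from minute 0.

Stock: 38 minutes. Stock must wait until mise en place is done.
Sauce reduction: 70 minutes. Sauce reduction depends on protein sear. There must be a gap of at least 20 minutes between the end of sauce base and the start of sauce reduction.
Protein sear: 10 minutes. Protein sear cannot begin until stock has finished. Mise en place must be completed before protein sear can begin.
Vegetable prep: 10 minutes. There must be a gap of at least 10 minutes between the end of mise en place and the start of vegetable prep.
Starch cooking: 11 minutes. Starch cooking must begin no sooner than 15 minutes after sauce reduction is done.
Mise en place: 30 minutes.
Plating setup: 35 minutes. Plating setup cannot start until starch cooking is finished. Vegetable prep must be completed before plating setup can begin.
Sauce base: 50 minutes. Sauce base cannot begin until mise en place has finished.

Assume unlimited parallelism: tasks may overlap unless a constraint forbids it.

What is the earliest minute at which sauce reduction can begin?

100

Nothing blocks mise en place, so it runs from minute 0 to minute 30.
Sauce base waits on mise en place (finishes minute 30), so it starts at minute 30 and finishes at 30 + 50 = minute 80.
Stock waits on mise en place (finishes minute 30), so it starts at minute 30 and finishes at 30 + 38 = minute 68.
Protein sear has to wait for stock (finishes minute 68); mise en place (finishes minute 30). The latest of these is minute 68, so protein sear runs minute 68 to 68 + 10 = minute 78.
Sauce reduction waits on protein sear (finishes minute 78); sauce base (finishes minute 80, plus 20-minute gap → minute 100). The latest of these is minute 100, which is the earliest sauce reduction can start.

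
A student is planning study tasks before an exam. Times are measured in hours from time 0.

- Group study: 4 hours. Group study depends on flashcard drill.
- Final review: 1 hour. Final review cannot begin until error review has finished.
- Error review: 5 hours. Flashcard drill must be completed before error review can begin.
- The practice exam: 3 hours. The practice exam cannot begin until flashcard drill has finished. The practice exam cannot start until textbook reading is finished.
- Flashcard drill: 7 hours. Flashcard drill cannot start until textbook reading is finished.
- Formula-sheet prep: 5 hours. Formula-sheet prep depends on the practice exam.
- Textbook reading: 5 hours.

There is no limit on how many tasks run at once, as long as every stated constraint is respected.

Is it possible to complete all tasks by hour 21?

Textbook reading can start immediately at hour 0; it finishes at hour 5.
Flashcard drill waits on textbook reading (finishes hour 5), so it starts at hour 5 and finishes at 5 + 7 = hour 12.
Group study waits on flashcard drill (finishes hour 12), so it starts at hour 12 and finishes at 12 + 4 = hour 16.
Error review cannot begin until flashcard drill (finishes hour 12). It runs from hour 12 to 12 + 5 = hour 17.
After error review (finishes hour 17), final review can start at hour 17 and finishes at hour 18.
For the practice exam: flashcard drill (finishes hour 12); textbook reading (finishes hour 5). Taking the maximum gives a start of hour 12, and it finishes at 12 + 3 = hour 15.
Formula-sheet prep waits on the practice exam (finishes hour 15), so it starts at hour 15 and finishes at 15 + 5 = hour 20.
Every task is finished by hour 20, which is no later than the deadline of 21, so the schedule is feasible.

Yes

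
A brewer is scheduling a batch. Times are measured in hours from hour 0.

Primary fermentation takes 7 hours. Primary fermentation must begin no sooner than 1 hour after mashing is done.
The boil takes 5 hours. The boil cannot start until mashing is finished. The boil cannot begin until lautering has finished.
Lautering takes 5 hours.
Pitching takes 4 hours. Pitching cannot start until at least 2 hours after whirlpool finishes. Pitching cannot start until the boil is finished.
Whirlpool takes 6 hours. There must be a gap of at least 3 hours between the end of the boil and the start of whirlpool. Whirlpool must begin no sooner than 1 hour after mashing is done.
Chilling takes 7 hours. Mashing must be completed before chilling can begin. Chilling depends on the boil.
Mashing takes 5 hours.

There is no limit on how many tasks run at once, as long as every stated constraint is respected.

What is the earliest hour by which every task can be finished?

25

Nothing blocks lautering, so it runs from hour 0 to hour 5.
Nothing blocks mashing, so it runs from hour 0 to hour 5.
Primary fermentation cannot begin until mashing (finishes hour 5, plus 1-hour gap → hour 6). It runs from hour 6 to 6 + 7 = hour 13.
The boil has to wait for mashing (finishes hour 5); lautering (finishes hour 5). The latest of these is hour 5, so the boil runs hour 5 to 5 + 5 = hour 10.
Chilling has to wait for mashing (finishes hour 5); the boil (finishes hour 10). The latest of these is hour 10, so chilling runs hour 10 to 10 + 7 = hour 17.
Whirlpool has to wait for the boil (finishes hour 10, plus 3-hour gap → hour 13); mashing (finishes hour 5, plus 1-hour gap → hour 6). The latest of these is hour 13, so whirlpool runs hour 13 to 13 + 6 = hour 19.
Pitching needs all of whirlpool (finishes hour 19, plus 2-hour gap → hour 21); the boil (finishes hour 10). That puts its earliest start at hour 21; it finishes at 21 + 4 = hour 25.
All tasks are finished once the last one completes. Finish times: Mashing at 5, Lautering at 5, The boil at 10, Whirlpool at 19, Chilling at 17, Pitching at 25, Primary fermentation at 13. The latest is hour 25.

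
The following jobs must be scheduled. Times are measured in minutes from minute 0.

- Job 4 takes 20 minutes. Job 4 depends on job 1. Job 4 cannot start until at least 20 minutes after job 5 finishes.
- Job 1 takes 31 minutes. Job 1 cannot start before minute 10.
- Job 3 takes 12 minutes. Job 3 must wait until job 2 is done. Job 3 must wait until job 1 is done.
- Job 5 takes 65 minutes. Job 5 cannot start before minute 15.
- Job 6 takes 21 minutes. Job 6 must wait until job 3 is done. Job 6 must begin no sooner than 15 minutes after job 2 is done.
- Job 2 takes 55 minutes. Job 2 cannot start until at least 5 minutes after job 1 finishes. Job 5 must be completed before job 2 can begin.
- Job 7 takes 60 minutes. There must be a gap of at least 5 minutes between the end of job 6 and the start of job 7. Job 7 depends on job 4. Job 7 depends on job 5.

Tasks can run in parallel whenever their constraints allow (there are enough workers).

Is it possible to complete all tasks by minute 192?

No

After its own release at minute 15, job 5 can start at minute 15 and finishes at minute 80.
Job 1 waits on its own release at minute 10, so it starts at minute 10 and finishes at 10 + 31 = minute 41.
For job 4: job 1 (finishes minute 41); job 5 (finishes minute 80, plus 20-minute gap → minute 100). Taking the maximum gives a start of minute 100, and it finishes at 100 + 20 = minute 120.
For job 2: job 1 (finishes minute 41, plus 5-minute gap → minute 46); job 5 (finishes minute 80). Taking the maximum gives a start of minute 80, and it finishes at 80 + 55 = minute 135.
Job 3 cannot start until job 2 (finishes minute 135); job 1 (finishes minute 41). The controlling bound is minute 135, so job 3 finishes at 135 + 12 = minute 147.
Job 6 has to wait for job 3 (finishes minute 147); job 2 (finishes minute 135, plus 15-minute gap → minute 150). The latest of these is minute 150, so job 6 runs minute 150 to 150 + 21 = minute 171.
Job 7 needs all of job 6 (finishes minute 171, plus 5-minute gap → minute 176); job 4 (finishes minute 120); job 5 (finishes minute 80). That puts its earliest start at minute 176; it finishes at 176 + 60 = minute 236.
The earliest everything can be done is minute 236, which is after the deadline of 192, so it is not possible.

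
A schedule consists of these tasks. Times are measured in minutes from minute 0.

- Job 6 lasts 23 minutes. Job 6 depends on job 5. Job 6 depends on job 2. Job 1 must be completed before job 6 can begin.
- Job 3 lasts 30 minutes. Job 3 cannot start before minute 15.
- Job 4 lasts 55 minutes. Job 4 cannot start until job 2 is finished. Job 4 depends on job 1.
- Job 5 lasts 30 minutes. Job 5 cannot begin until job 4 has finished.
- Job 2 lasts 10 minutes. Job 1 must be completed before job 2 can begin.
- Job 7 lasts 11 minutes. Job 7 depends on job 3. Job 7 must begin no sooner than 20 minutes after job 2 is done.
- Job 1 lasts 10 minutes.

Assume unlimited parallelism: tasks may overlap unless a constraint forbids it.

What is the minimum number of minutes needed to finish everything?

Job 3 waits on its own release at minute 15, so it starts at minute 15 and finishes at 15 + 30 = minute 45.
Job 1 has no prerequisites, so it starts at minute 0 and finishes at minute 10.
After job 1 (finishes minute 10), job 2 can start at minute 10 and finishes at minute 20.
Job 7 has to wait for job 3 (finishes minute 45); job 2 (finishes minute 20, plus 20-minute gap → minute 40). The latest of these is minute 45, so job 7 runs minute 45 to 45 + 11 = minute 56.
Job 4 has to wait for job 2 (finishes minute 20); job 1 (finishes minute 10). The latest of these is minute 20, so job 4 runs minute 20 to 20 + 55 = minute 75.
Job 5 cannot begin until job 4 (finishes minute 75). It runs from minute 75 to 75 + 30 = minute 105.
Job 6 needs all of job 5 (finishes minute 105); job 2 (finishes minute 20); job 1 (finishes minute 10). That puts its earliest start at minute 105; it finishes at 105 + 23 = minute 128.
All tasks are finished once the last one completes. Finish times: Job 1 at 10, Job 2 at 20, Job 3 at 45, Job 4 at 75, Job 5 at 105, Job 6 at 128, Job 7 at 56. The latest is minute 128.

128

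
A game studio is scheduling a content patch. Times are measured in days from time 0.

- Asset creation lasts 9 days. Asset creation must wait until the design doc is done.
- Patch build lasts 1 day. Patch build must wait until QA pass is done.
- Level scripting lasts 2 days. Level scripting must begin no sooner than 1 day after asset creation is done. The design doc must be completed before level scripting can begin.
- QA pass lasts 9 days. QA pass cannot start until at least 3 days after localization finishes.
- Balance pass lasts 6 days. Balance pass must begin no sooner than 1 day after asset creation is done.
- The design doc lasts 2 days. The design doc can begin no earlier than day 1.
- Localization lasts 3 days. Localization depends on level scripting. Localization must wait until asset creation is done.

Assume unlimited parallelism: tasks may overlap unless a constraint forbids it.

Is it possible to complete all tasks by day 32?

Yes

After its own release at day 1, the design doc can start at day 1 and finishes at day 3.
Asset creation cannot begin until the design doc (finishes day 3). It runs from day 3 to 3 + 9 = day 12.
Balance pass waits on asset creation (finishes day 12, plus 1-day gap → day 13), so it starts at day 13 and finishes at 13 + 6 = day 19.
Level scripting has to wait for asset creation (finishes day 12, plus 1-day gap → day 13); the design doc (finishes day 3). The latest of these is day 13, so level scripting runs day 13 to 13 + 2 = day 15.
Localization needs all of level scripting (finishes day 15); asset creation (finishes day 12). That puts its earliest start at day 15; it finishes at 15 + 3 = day 18.
QA pass cannot begin until localization (finishes day 18, plus 3-day gap → day 21). It runs from day 21 to 21 + 9 = day 30.
Patch build cannot begin until QA pass (finishes day 30). It runs from day 30 to 30 + 1 = day 31.
Every task is finished by day 31, which is no later than the deadline of 32, so the schedule is feasible.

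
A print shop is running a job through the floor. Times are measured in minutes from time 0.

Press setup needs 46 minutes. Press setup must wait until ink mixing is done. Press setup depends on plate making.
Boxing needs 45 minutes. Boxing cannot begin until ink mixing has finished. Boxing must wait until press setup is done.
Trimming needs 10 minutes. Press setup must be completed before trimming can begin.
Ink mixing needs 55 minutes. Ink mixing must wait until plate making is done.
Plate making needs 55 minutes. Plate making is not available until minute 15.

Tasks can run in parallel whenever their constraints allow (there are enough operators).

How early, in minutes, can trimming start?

171

After its own release at minute 15, plate making can start at minute 15 and finishes at minute 70.
Ink mixing waits on plate making (finishes minute 70), so it starts at minute 70 and finishes at 70 + 55 = minute 125.
Press setup needs all of ink mixing (finishes minute 125); plate making (finishes minute 70). That puts its earliest start at minute 125; it finishes at 125 + 46 = minute 171.
Trimming waits on press setup (finishes minute 171), so the earliest it can start is minute 171.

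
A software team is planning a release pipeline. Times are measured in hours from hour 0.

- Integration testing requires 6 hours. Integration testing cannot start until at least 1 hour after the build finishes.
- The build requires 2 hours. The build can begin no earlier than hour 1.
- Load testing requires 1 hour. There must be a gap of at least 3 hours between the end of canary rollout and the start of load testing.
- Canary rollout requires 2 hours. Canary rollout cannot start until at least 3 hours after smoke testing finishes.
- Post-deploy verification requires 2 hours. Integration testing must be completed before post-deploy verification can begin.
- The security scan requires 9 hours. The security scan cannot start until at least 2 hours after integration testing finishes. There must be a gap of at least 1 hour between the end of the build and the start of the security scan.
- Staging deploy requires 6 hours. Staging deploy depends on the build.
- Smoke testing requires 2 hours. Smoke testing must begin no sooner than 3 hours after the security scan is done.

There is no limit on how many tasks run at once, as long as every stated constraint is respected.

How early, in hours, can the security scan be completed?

21

The build waits on its own release at hour 1, so it starts at hour 1 and finishes at 1 + 2 = hour 3.
Integration testing waits on the build (finishes hour 3, plus 1-hour gap → hour 4), so it starts at hour 4 and finishes at 4 + 6 = hour 10.
The security scan needs all of integration testing (finishes hour 10, plus 2-hour gap → hour 12); the build (finishes hour 3, plus 1-hour gap → hour 4). That puts its earliest start at hour 12; it finishes at 12 + 9 = hour 21.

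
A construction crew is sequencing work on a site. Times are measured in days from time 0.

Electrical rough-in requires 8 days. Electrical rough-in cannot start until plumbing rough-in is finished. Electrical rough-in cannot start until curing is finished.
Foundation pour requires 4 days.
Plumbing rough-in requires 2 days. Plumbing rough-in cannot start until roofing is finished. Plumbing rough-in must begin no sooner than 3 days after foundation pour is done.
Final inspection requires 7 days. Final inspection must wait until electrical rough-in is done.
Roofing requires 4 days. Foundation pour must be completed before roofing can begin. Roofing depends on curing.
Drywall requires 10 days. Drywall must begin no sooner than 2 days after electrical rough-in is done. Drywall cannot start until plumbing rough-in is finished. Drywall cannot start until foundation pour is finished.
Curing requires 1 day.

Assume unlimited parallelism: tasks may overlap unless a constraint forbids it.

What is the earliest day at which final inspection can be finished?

25

Curing can start immediately at day 0; it finishes at day 1.
Foundation pour has no prerequisites, so it starts at day 0 and finishes at day 4.
Roofing cannot start until foundation pour (finishes day 4); curing (finishes day 1). The controlling bound is day 4, so roofing finishes at 4 + 4 = day 8.
Plumbing rough-in has to wait for roofing (finishes day 8); foundation pour (finishes day 4, plus 3-day gap → day 7). The latest of these is day 8, so plumbing rough-in runs day 8 to 8 + 2 = day 10.
Electrical rough-in has to wait for plumbing rough-in (finishes day 10); curing (finishes day 1). The latest of these is day 10, so electrical rough-in runs day 10 to 10 + 8 = day 18.
Final inspection cannot begin until electrical rough-in (finishes day 18). It runs from day 18 to 18 + 7 = day 25.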